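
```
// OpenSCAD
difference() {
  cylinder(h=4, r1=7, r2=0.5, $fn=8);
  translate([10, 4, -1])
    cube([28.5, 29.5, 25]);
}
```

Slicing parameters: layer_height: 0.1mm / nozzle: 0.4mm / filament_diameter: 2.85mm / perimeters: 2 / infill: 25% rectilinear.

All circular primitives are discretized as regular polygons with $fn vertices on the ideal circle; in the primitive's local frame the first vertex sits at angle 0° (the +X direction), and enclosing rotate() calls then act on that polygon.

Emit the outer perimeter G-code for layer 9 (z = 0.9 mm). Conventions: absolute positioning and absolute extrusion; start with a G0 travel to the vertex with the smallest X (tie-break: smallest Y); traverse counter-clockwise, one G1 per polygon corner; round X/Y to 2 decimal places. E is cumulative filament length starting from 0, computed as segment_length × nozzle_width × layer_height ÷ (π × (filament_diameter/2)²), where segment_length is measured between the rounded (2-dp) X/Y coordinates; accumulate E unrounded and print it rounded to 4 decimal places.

G0 X-5.54 Y0.00 Z0.90
G1 X-3.92 Y-3.92 E0.0266
G1 X0.00 Y-5.54 E0.0532
G1 X3.92 Y-3.92 E0.0798
G1 X5.54 Y0.00 E0.1064
G1 X3.92 Y3.92 E0.1330
G1 X0.00 Y5.54 E0.1596
G1 X-3.92 Y3.92 E0.1862
G1 X-5.54 Y0.00 E0.2128

At z = 0.9 mm: the cone: at t=0.225 of its height the radius interpolates to r₁+(r₂−r₁)t = 5.537, giving a regular 8-gon of that circumradius; the cube at (10, 4) (footprint 28.5×29.5) is included at this height; Taking the first minus the rest: starting from the cone, the 28.5×29.5 cube at (10, 4) misses the remaining region (no effect) — 1 connected region. The outline is a single polygon with 8 vertices. Extrusion per mm of travel: 0.4 × 0.1 / (π × 1.425²) = 0.006270. Accumulating E over each segment gives final E = 0.2128.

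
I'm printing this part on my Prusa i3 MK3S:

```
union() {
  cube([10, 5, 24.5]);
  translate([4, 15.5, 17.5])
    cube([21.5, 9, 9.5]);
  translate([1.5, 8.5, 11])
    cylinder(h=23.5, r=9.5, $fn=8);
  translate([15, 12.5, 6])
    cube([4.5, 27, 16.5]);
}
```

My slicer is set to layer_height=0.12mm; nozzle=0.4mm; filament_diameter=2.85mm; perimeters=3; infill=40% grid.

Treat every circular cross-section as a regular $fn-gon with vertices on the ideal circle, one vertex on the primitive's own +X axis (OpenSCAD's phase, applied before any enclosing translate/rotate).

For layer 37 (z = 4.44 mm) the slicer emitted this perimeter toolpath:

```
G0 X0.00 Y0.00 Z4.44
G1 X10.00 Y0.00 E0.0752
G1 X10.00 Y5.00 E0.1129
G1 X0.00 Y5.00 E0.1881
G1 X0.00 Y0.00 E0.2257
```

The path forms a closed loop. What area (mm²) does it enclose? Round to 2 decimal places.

50.00 mm²

Apply the shoelace formula to the sequence of (X, Y) vertices; enclosed area = 50.00 mm².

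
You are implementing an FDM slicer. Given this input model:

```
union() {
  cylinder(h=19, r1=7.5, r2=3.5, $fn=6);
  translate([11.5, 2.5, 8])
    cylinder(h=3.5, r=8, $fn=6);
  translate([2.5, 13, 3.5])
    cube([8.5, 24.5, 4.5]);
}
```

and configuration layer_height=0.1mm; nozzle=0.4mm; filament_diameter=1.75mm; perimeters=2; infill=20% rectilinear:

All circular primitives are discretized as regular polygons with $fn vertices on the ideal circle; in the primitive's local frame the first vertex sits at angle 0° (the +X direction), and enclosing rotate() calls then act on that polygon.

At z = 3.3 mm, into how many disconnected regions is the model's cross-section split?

1

At z = 3.3 mm: the cone (r1=7.5→r2=3.5) has section circumradius 6.805 here — a regular 6-gon; the cylinder at (11.5, 2.5) is not intersected at this z (z outside [8, 11.5]); the cube at (2.5, 13) is absent (z outside [3.5, 8]); Taking the union: only the cone is present, so the union is just that shape — 1 connected region. The result has 1 disconnected region.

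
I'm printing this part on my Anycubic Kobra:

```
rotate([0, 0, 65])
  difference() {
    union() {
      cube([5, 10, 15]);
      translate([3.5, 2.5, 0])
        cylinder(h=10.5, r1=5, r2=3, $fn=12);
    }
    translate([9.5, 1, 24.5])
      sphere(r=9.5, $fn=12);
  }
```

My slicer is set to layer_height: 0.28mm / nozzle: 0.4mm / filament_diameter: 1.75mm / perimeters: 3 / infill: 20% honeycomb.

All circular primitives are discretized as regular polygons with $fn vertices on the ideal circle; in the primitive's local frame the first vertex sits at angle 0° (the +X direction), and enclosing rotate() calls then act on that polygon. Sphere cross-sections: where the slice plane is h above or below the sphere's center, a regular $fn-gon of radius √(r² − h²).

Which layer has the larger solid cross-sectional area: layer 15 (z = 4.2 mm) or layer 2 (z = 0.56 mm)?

layer 2 (z = 0.56 mm)

Layer 15 (z = 4.2): the cube is present — its section is the full 5×10 rectangle (area 50.00 mm²); the cone at (3.5, 2.5) (r1=5→r2=3) has section circumradius 4.200 here — a regular 12-gon (area = (12/2)·4.200²·sin(360°/12) = 52.92 mm²); Merging all regions: the regions partially overlap — summed areas 102.92 mm² minus the doubly-counted overlap 30.81 mm² gives 72.11 mm² — area = 72.11 mm²; the sphere at (9.5, 1) does not reach this height (|z−center|=20.300 > r=9.5); After the difference (first − rest): none of the subtracted shapes is present at this height, so that combined region is unchanged — area = 72.11 mm²; (whole slice rotated 65° about Z — lengths, areas and connectivity unchanged). So its area = 72.11 mm². Layer 2 (z = 0.56): the 5×10 cube contributes its full rectangle (area 50.00 mm²); the cone at (3.5, 2.5) (r1=5→r2=3) has section circumradius 4.893 here — a regular 12-gon (area = (12/2)·4.893²·sin(360°/12) = 71.83 mm²); Combining (union): the regions partially overlap — summed areas 121.83 mm² minus the doubly-counted overlap 34.62 mm² gives 87.22 mm² — area = 87.22 mm²; the sphere at (9.5, 1) is not intersected at this z (|z−center|=23.940 > r=9.5); Subtracting the remaining from the first: none of the subtracted shapes is present at this height, so the result so far is unchanged — area = 87.22 mm²; (rotated 65° about Z; rotation is an isometry so areas/perimeters/island counts are preserved). So its area = 87.22 mm². Layer 2 is larger (87.22 vs 72.11 mm²).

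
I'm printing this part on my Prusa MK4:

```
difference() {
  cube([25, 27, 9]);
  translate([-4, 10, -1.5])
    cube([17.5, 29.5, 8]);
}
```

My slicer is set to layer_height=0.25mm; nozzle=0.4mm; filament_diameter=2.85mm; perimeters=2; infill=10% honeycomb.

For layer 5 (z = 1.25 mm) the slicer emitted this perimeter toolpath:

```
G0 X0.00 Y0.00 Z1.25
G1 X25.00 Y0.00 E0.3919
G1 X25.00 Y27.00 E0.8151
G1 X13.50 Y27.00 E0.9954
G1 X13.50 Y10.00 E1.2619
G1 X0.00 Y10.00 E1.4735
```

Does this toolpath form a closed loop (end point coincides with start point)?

no

Start point (G0): (0.00, 0.00). End point (last G1): the path does not return to the start — open.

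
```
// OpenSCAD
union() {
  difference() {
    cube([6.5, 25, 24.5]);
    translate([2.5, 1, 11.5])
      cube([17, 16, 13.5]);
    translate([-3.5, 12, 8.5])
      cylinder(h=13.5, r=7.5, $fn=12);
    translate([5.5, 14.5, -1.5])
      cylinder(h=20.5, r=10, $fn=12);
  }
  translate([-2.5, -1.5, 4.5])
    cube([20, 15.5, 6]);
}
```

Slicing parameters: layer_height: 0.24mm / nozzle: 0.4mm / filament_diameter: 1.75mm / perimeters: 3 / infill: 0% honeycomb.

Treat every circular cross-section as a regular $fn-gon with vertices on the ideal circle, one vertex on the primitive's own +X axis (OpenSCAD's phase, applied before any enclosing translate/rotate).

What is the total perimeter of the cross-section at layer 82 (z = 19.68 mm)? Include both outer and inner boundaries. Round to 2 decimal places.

At z = 19.68 mm: the 6.5×25 cube contributes its full rectangle (perimeter 63.00 mm); the cube at (2.5, 1) is present — its section is the full 17×16 rectangle (perimeter 66.00 mm); the r=7.5 cylinder at (-3.5, 12) contributes a regular 12-gon of circumradius 7.5 (perimeter = 2·12·7.500·sin(180°/12) = 46.59 mm); the cylinder at (5.5, 14.5) does not reach this height (z outside [-1.5, 19]); Subtracting the remaining from the first: starting from the 6.5×25 cube, the 17×16 cube at (2.5, 1) partially overlaps it — only the 64.00 mm² overlap (of its 272.00 mm²) is removed, clipping the outline; the r=7.5 cylinder at (-3.5, 12) partially overlaps it — only the 27.43 mm² overlap (of its 168.75 mm²) is removed, clipping the outline — boundary = 56.27 mm; the cube at (-2.5, -1.5) does not reach this height (z outside [4.5, 10.5]); Merging all regions: only the result so far is present, so the union is just that shape — boundary = 56.27 mm. Overall, the cross-section has 2 separate islands. Total boundary length (outer) = 56.27 mm.

56.27 mm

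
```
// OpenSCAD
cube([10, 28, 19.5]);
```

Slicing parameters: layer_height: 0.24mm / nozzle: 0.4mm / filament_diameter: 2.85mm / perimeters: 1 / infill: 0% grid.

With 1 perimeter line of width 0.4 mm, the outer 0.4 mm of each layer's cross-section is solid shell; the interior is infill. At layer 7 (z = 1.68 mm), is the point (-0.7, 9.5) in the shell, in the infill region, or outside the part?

outside

At z = 1.68 mm: the cube is present — its section is the full 10×28 rectangle. Overall, the cross-section is a single solid region. The nearest boundary edge runs (0.00, 28.00)→(0.00, 0.00); distance from the point to it = 0.70 mm. The point is not inside any of the regions above, so it lies outside the cross-section (0.70 mm from the nearest boundary).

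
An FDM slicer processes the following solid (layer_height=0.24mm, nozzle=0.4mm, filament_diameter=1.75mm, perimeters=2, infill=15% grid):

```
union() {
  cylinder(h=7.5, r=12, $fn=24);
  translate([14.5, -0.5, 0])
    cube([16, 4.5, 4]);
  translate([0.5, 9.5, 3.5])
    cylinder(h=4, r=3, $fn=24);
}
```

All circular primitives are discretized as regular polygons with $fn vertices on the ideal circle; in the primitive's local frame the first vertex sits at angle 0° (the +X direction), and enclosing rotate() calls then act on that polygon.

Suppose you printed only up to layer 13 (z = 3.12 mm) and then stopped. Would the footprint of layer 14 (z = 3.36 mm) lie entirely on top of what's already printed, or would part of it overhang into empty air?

entirely on top

Compare the two slices. At z = 3.12: the r=12 cylinder contributes a regular 24-gon of circumradius 12 (area = (24/2)·12.000²·sin(360°/24) = 447.24 mm²); the cube at (14.5, -0.5) is present — its section is the full 16×4.5 rectangle (area 72.00 mm²); the cylinder at (0.5, 9.5) does not reach this height (z outside [3.5, 7.5]); Combining (union): the 2 present regions are separate (no shared area or edge), so areas and boundary lengths simply add and each stays a separate island — area = 519.24 mm². At z = 3.36: the cylinder: section is a regular 24-gon, circumradius r=12 (area = (24/2)·12.000²·sin(360°/24) = 447.24 mm²); the cube at (14.5, -0.5) is present — its section is the full 16×4.5 rectangle (area 72.00 mm²); the cylinder at (0.5, 9.5) is absent (z outside [3.5, 7.5]); Taking the union: the 2 present regions are separate (no shared area or edge), so areas and boundary lengths simply add and each stays a separate island — area = 519.24 mm². Checking containment: the cross-section at z = 3.36 is a subset of the cross-section at z = 3.12.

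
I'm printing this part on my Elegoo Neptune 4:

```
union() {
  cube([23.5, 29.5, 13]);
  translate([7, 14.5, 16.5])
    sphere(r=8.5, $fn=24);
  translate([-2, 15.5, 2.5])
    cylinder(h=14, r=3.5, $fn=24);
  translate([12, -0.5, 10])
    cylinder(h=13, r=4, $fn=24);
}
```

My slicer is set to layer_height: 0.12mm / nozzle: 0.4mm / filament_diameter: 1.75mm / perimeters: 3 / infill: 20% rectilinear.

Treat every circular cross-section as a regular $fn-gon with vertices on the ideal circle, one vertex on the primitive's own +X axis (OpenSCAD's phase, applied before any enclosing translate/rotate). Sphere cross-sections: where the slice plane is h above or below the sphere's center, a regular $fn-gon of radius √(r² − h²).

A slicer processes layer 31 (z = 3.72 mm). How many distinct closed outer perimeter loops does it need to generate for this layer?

1

At z = 3.72 mm: the cube is present — its section is the full 23.5×29.5 rectangle; the sphere at (7, 14.5) is absent (|z−center|=12.780 > r=8.5); the r=3.5 cylinder at (-2, 15.5) contributes a regular 24-gon of circumradius 3.5; the cylinder at (12, -0.5) does not reach this height (z outside [10, 23]); Combining (union): the regions partially overlap (shared area 5.91 mm²), so overlapping operands fuse into one piece — 1 connected region. The result has 1 disconnected region.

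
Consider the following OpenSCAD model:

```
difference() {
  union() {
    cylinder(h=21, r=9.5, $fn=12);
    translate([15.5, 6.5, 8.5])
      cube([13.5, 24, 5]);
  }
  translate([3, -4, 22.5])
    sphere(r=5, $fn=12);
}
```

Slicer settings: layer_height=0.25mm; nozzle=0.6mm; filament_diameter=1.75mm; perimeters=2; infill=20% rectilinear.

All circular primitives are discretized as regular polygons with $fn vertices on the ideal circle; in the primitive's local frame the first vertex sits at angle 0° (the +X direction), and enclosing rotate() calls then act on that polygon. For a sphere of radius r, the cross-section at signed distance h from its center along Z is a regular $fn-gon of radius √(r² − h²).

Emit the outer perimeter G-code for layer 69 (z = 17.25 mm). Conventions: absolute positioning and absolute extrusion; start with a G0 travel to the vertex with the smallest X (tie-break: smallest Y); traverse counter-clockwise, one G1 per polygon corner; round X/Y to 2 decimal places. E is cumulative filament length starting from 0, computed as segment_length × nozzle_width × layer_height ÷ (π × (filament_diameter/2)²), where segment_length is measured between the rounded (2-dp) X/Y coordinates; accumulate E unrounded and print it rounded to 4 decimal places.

G0 X-9.50 Y0.00 Z17.25
G1 X-8.23 Y-4.75 E0.3066
G1 X-4.75 Y-8.23 E0.6135
G1 X0.00 Y-9.50 E0.9202
G1 X4.75 Y-8.23 E1.2268
G1 X8.23 Y-4.75 E1.5337
G1 X9.50 Y0.00 E1.8403
G1 X8.23 Y4.75 E2.1470
G1 X4.75 Y8.23 E2.4539
G1 X0.00 Y9.50 E2.7605
G1 X-4.75 Y8.23 E3.0671
G1 X-8.23 Y4.75 E3.3741
G1 X-9.50 Y0.00 E3.6807

At z = 17.25 mm: the r=9.5 cylinder gives a regular 12-gon of circumradius 9.5 (constant along its height); the cube at (15.5, 6.5) is absent (z outside [8.5, 13.5]); Taking the union: only the r=9.5 cylinder is present, so the union is just that shape — 1 connected region; the sphere at (3, -4) is not intersected at this z (|z−center|=5.250 > r=5); Subtracting the remaining from the first: none of the subtracted shapes is present at this height, so that combined region is unchanged — 1 connected region. The outline is a single polygon with 12 vertices. Extrusion per mm of travel: 0.6 × 0.25 / (π × 0.875²) = 0.062363. Accumulating E over each segment gives final E = 3.6807.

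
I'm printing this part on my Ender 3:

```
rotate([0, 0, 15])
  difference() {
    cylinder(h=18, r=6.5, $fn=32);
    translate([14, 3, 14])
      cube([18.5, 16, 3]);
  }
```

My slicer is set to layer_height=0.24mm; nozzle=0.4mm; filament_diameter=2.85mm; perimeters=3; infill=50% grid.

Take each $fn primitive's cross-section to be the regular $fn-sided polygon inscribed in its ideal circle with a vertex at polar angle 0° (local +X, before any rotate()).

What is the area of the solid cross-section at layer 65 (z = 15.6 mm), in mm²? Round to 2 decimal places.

At z = 15.6 mm: the r=6.5 cylinder gives a regular 32-gon of circumradius 6.5 (constant along its height) (area = (32/2)·6.500²·sin(360°/32) = 131.88 mm²); the 18.5×16 cube at (14, 3) contributes its full rectangle (area 296.00 mm²); After the difference (first − rest): starting from the r=6.5 cylinder (131.88 mm²), the 18.5×16 cube at (14, 3) misses the remaining region (no effect) — area = 131.88 mm²; (whole slice rotated 15° about Z — lengths, areas and connectivity unchanged). Overall, the cross-section is a single solid region. Net area = 131.88 mm².

131.88 mm²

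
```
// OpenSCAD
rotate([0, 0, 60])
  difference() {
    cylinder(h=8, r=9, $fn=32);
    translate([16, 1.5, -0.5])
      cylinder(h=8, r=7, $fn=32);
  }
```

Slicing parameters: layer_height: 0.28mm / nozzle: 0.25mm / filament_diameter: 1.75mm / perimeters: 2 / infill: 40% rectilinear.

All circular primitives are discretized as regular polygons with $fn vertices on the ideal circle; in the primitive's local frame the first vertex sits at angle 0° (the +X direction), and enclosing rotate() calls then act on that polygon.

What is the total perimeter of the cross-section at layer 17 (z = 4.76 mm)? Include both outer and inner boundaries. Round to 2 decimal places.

56.46 mm

At z = 4.76 mm: the r=9 cylinder gives a regular 32-gon of circumradius 9 (constant along its height) (perimeter = 2·32·9.000·sin(180°/32) = 56.46 mm); the r=7 cylinder at (16, 1.5) gives a regular 32-gon of circumradius 7 (constant along its height) (perimeter = 2·32·7.000·sin(180°/32) = 43.91 mm); After the difference (first − rest): starting from the r=9 cylinder, the r=7 cylinder at (16, 1.5) misses the remaining region (no effect) — boundary = 56.46 mm; (rotated 60° about Z; rotation is an isometry so areas/perimeters/island counts are preserved). Overall, the cross-section is a single solid region. Total boundary length (outer) = 56.46 mm.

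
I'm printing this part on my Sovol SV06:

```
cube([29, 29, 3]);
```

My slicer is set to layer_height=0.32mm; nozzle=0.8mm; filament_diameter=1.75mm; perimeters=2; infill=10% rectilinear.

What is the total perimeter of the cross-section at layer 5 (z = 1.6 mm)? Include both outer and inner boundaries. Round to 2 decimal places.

116.00 mm

At z = 1.6 mm: the cube is present — its section is the full 29×29 rectangle (perimeter 116.00 mm). Overall, the cross-section is a single solid region. Total boundary length (outer) = 116.00 mm.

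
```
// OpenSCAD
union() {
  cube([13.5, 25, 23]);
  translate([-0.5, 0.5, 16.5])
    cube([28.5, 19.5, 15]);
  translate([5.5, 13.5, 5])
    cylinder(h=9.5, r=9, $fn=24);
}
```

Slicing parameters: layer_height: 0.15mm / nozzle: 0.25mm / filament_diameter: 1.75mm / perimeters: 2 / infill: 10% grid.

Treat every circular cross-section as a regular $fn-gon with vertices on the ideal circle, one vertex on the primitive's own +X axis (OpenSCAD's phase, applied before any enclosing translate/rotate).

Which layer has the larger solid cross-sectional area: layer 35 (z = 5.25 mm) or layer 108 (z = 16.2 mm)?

layer 35 (z = 5.25 mm)

Layer 35 (z = 5.25): the cube (footprint 13.5×25) is included at this height (area 337.50 mm²); the cube at (-0.5, 0.5) does not reach this height (z outside [16.5, 31.5]); the r=9 cylinder at (5.5, 13.5) contributes a regular 24-gon of circumradius 9 (area = (24/2)·9.000²·sin(360°/24) = 251.57 mm²); Combining (union): the regions partially overlap — summed areas 589.07 mm² minus the doubly-counted overlap 212.50 mm² gives 376.57 mm² — area = 376.57 mm². So its area = 376.57 mm². Layer 108 (z = 16.2): the cube (footprint 13.5×25) is included at this height (area 337.50 mm²); the cube at (-0.5, 0.5) is absent (z outside [16.5, 31.5]); the cylinder at (5.5, 13.5) does not reach this height (z outside [5, 14.5]); Merging all regions: only the 13.5×25 cube is present, so the union is just that shape — area = 337.50 mm². So its area = 337.50 mm². Layer 35 is larger (376.57 vs 337.50 mm²).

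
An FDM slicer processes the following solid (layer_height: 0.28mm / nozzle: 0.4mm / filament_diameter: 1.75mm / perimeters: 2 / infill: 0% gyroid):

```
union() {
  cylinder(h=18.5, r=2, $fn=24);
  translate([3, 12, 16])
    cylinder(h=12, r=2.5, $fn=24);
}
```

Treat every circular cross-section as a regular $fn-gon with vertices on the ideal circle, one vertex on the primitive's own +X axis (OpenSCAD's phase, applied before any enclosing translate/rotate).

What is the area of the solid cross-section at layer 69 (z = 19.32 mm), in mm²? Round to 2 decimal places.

19.41 mm²

At z = 19.32 mm: the cylinder does not reach this height (z outside [0, 18.5]); the cylinder at (3, 12): section is a regular 24-gon, circumradius r=2.5 (area = (24/2)·2.500²·sin(360°/24) = 19.41 mm²); Combining (union): only the r=2.5 cylinder at (3, 12) is present, so the union is just that shape — area = 19.41 mm². Overall, the cross-section is a single solid region. Net area = 19.41 mm².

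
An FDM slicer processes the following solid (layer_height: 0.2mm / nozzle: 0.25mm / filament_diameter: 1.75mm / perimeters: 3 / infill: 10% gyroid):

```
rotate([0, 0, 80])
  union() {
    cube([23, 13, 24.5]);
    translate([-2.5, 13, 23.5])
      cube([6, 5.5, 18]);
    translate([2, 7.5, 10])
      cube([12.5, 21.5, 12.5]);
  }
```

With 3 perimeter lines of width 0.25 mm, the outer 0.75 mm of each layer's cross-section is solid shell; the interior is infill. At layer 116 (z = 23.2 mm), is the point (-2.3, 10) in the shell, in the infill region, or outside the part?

At z = 23.2 mm: the 23×13 cube contributes its full rectangle; the cube at (-2.5, 13) is not intersected at this z (z outside [23.5, 41.5]); the cube at (2, 7.5) is absent (z outside [10, 22.5]); Taking the union: only the 23×13 cube is present, so the union is just that shape — 1 connected region; (rotated 80° about Z; rotation is an isometry so areas/perimeters/island counts are preserved). Overall, the cross-section is a single solid region. Undo the 80° rotation: the query point maps to (9.449, 4.002) in the un-rotated model frame. The nearest boundary edge runs (0.00, 0.00)→(23.00, 0.00); distance from the point to it = 4.00 mm. The point is inside the cross-section and 4.00 mm from the nearest boundary — more than the 0.75 mm shell width (3 × 0.25), so it's in the infill interior.

infill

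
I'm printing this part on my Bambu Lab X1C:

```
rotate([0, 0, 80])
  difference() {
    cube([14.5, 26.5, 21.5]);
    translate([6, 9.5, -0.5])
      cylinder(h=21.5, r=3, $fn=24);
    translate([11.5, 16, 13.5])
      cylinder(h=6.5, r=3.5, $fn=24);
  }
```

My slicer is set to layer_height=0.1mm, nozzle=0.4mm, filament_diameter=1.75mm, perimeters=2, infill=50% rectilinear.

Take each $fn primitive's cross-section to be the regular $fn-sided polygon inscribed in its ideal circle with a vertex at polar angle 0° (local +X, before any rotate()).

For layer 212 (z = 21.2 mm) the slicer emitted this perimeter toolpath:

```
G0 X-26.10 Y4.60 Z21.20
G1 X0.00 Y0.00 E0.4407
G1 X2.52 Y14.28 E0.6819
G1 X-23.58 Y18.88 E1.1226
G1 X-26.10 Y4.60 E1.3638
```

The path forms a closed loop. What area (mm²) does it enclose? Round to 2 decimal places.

Apply the shoelace formula to the sequence of (X, Y) vertices; enclosed area = 384.30 mm².

384.30 mm²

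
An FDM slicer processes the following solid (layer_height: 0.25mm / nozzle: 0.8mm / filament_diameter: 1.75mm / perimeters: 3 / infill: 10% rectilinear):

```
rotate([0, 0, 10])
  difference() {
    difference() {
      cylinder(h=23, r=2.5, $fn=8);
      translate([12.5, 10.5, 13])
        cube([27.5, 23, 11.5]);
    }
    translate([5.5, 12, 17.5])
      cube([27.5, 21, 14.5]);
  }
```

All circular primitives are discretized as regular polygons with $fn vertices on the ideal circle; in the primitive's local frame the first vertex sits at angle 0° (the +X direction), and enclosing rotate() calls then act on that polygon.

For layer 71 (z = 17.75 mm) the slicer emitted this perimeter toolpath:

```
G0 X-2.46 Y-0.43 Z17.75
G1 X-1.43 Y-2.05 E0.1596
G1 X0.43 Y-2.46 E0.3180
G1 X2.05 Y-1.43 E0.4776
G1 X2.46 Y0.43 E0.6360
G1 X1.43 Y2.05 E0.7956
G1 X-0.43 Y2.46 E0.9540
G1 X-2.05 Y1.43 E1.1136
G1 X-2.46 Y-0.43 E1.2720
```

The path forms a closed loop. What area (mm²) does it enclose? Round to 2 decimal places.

Apply the shoelace formula to the sequence of (X, Y) vertices; enclosed area = 17.65 mm².

17.65 mm²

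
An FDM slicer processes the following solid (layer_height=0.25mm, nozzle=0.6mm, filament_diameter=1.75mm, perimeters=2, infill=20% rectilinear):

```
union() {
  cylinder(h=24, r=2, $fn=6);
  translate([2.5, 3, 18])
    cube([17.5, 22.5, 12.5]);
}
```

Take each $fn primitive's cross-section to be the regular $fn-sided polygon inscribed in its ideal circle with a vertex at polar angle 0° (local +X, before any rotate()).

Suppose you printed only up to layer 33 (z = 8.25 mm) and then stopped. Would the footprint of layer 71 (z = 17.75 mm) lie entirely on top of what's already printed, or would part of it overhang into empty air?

Compare the two slices. At z = 8.25: the r=2 cylinder contributes a regular 6-gon of circumradius 2 (area = (6/2)·2.000²·sin(360°/6) = 10.39 mm²); the cube at (2.5, 3) does not reach this height (z outside [18, 30.5]); Taking the union: only the r=2 cylinder is present, so the union is just that shape — area = 10.39 mm². At z = 17.75: the r=2 cylinder gives a regular 6-gon of circumradius 2 (constant along its height) (area = (6/2)·2.000²·sin(360°/6) = 10.39 mm²); the cube at (2.5, 3) is not intersected at this z (z outside [18, 30.5]); Merging all regions: only the r=2 cylinder is present, so the union is just that shape — area = 10.39 mm². Checking containment: the cross-section at z = 17.75 is a subset of the cross-section at z = 8.25.

entirely on top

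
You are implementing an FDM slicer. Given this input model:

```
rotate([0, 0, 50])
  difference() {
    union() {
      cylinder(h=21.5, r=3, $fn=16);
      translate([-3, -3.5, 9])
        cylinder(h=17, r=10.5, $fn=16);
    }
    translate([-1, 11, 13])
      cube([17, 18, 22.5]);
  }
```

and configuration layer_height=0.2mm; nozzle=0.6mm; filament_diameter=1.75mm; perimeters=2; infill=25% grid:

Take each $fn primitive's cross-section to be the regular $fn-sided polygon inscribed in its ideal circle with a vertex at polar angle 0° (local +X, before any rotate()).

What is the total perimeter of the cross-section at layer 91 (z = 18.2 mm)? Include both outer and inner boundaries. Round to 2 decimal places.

65.55 mm

At z = 18.2 mm: the r=3 cylinder contributes a regular 16-gon of circumradius 3 (perimeter = 2·16·3.000·sin(180°/16) = 18.73 mm); the r=10.5 cylinder at (-3, -3.5) gives a regular 16-gon of circumradius 10.5 (constant along its height) (perimeter = 2·16·10.500·sin(180°/16) = 65.55 mm); Combining (union): the r=3 cylinder lies entirely inside the r=10.5 cylinder at (-3, -3.5), so the union is just the r=10.5 cylinder at (-3, -3.5) — boundary = 65.55 mm; the 17×18 cube at (-1, 11) contributes its full rectangle (perimeter 70.00 mm); Subtracting the remaining from the first: starting from that combined region, the 17×18 cube at (-1, 11) misses the remaining region (no effect) — boundary = 65.55 mm; (rotated 50° about Z; rotation is an isometry so areas/perimeters/island counts are preserved). Overall, the cross-section is a single solid region. Total boundary length (outer) = 65.55 mm.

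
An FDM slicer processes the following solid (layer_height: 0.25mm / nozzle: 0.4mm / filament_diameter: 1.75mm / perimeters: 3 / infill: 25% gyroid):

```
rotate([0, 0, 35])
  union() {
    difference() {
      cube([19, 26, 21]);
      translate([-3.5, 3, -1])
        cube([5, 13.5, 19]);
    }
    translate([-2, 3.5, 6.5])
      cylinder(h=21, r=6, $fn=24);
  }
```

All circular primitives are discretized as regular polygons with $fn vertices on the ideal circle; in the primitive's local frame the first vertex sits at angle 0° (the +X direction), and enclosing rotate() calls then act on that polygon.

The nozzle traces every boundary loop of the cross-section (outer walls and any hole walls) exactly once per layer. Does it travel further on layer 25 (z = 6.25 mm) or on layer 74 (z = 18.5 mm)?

Layer 25 (z = 6.25): the 19×26 cube contributes its full rectangle (perimeter 90.00 mm); the cube at (-3.5, 3) (footprint 5×13.5) is included at this height (perimeter 37.00 mm); Taking the first minus the rest: starting from the 19×26 cube, the 5×13.5 cube at (-3.5, 3) partially overlaps it — only the 20.25 mm² overlap (of its 67.50 mm²) is removed, clipping the outline — boundary = 93.00 mm; the cylinder at (-2, 3.5) is not intersected at this z (z outside [6.5, 27.5]); Taking the union: only the result so far is present, so the union is just that shape — boundary = 93.00 mm; (whole slice rotated 35° about Z — lengths, areas and connectivity unchanged). So its perimeter = 93.00 mm. Layer 74 (z = 18.5): the cube (footprint 19×26) is included at this height (perimeter 90.00 mm); the cube at (-3.5, 3) does not reach this height (z outside [-1, 18]); After the difference (first − rest): none of the subtracted shapes is present at this height, so the 19×26 cube is unchanged — boundary = 90.00 mm; the r=6 cylinder at (-2, 3.5) contributes a regular 24-gon of circumradius 6 (perimeter = 2·24·6.000·sin(180°/24) = 37.59 mm); Taking the union: the regions partially overlap (shared area 28.86 mm²), so the edge portions inside another operand are dropped and the merged outline is re-measured after clipping — boundary = 104.56 mm; (rotated 35° about Z; rotation is an isometry so areas/perimeters/island counts are preserved). So its perimeter = 104.56 mm. Layer 74 is larger (104.56 vs 93.00 mm).

layer 74 (z = 18.5 mm)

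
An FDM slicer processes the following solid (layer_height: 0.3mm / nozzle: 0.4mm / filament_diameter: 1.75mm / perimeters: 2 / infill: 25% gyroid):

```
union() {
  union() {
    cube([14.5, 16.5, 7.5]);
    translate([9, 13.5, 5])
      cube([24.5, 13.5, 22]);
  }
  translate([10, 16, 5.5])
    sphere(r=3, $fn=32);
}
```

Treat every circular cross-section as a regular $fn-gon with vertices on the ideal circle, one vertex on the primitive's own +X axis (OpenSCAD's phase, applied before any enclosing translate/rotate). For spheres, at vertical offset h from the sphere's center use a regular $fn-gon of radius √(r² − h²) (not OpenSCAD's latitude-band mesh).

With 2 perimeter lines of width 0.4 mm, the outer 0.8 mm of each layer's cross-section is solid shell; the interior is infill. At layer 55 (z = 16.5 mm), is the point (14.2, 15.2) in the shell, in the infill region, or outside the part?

At z = 16.5 mm: the cube does not reach this height (z outside [0, 7.5]); the cube at (9, 13.5) (footprint 24.5×13.5) is included at this height; Combining (union): only the 24.5×13.5 cube at (9, 13.5) is present, so the union is just that shape — 1 connected region; the sphere at (10, 16) does not reach this height (|z−center|=11.000 > r=3); Combining (union): only that combined region is present, so the union is just that shape — 1 connected region. Overall, the cross-section is a single solid region. The nearest boundary edge runs (9.00, 13.50)→(33.50, 13.50); distance from the point to it = 1.70 mm. The point is inside the cross-section and 1.70 mm from the nearest boundary — more than the 0.8 mm shell width (2 × 0.4), so it's in the infill interior.

infill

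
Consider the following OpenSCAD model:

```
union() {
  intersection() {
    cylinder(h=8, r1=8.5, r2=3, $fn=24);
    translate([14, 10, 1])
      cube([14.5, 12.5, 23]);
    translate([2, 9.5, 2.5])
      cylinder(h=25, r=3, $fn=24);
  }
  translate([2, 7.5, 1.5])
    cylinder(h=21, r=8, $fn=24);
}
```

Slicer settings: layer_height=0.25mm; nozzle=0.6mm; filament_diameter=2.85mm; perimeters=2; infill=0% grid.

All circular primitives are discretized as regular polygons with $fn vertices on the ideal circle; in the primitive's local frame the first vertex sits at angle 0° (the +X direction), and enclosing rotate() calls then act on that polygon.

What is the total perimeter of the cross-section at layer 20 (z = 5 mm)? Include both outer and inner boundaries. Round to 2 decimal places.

50.12 mm

At z = 5 mm: the cone contributes a regular 24-gon of circumradius 5.062 (interpolated between r1=8.5 and r2=3 at t=0.625) (perimeter = 2·24·5.062·sin(180°/24) = 31.72 mm); the cube at (14, 10) is present — its section is the full 14.5×12.5 rectangle (perimeter 54.00 mm); the r=3 cylinder at (2, 9.5) contributes a regular 24-gon of circumradius 3 (perimeter = 2·24·3.000·sin(180°/24) = 18.80 mm); Taking the intersection: the 14.5×12.5 cube at (14, 10) does not overlap the cone (empty); the r=3 cylinder at (2, 9.5) does not overlap the running intersection (empty) — nothing remains; the r=8 cylinder at (2, 7.5) contributes a regular 24-gon of circumradius 8 (perimeter = 2·24·8.000·sin(180°/24) = 50.12 mm); Merging all regions: only the r=8 cylinder at (2, 7.5) is present, so the union is just that shape — boundary = 50.12 mm. Overall, the cross-section is a single solid region. Total boundary length (outer) = 50.12 mm.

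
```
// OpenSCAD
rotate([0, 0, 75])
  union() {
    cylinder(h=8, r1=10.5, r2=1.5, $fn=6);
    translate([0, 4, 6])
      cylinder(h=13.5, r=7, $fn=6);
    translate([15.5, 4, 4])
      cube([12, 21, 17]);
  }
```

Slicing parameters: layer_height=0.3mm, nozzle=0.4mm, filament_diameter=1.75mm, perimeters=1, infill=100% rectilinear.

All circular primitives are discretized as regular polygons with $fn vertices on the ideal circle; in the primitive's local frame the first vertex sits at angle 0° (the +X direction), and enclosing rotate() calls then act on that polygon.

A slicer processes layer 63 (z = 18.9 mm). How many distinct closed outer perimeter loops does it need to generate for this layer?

2

At z = 18.9 mm: the cone is absent (z outside [0, 8]); the r=7 cylinder at (0, 4) gives a regular 6-gon of circumradius 7 (constant along its height); the 12×21 cube at (15.5, 4) contributes its full rectangle; Taking the union: the 2 present regions are separate (no shared area or edge), so areas and boundary lengths simply add and each stays a separate island — 2 connected regions; (rotated 75° about Z; rotation is an isometry so areas/perimeters/island counts are preserved). The result has 2 disconnected regions.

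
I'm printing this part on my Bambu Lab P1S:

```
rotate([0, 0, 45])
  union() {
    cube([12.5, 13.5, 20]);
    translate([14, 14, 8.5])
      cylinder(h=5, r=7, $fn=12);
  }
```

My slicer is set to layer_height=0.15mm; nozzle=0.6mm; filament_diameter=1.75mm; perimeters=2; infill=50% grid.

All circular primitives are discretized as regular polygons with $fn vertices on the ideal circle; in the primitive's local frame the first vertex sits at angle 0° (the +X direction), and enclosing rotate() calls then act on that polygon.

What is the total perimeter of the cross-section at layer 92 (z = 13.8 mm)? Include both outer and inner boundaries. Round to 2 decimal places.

52.00 mm

At z = 13.8 mm: the cube is present — its section is the full 12.5×13.5 rectangle (perimeter 52.00 mm); the cylinder at (14, 14) does not reach this height (z outside [8.5, 13.5]); Combining (union): only the 12.5×13.5 cube is present, so the union is just that shape — boundary = 52.00 mm; (rotated 45° about Z; rotation is an isometry so areas/perimeters/island counts are preserved). Overall, the cross-section is a single solid region. Total boundary length (outer) = 52.00 mm.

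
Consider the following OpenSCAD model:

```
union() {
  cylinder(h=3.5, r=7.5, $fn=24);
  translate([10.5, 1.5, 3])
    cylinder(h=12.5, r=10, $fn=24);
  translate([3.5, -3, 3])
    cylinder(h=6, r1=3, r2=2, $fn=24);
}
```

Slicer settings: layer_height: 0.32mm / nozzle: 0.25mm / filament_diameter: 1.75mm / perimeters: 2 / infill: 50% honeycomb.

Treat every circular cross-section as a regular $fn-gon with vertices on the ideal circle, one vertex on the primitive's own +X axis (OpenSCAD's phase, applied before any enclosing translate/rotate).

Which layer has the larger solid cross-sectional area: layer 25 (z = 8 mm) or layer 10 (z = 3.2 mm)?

Layer 25 (z = 8): the cylinder is absent (z outside [0, 3.5]); the r=10 cylinder at (10.5, 1.5) gives a regular 24-gon of circumradius 10 (constant along its height) (area = (24/2)·10.000²·sin(360°/24) = 310.58 mm²); the cone at (3.5, -3) contributes a regular 24-gon of circumradius 2.167 (interpolated between r1=3 and r2=2 at t=0.833) (area = (24/2)·2.167²·sin(360°/24) = 14.58 mm²); Combining (union): the regions partially overlap — summed areas 325.16 mm² minus the doubly-counted overlap 13.43 mm² gives 311.74 mm² — area = 311.74 mm². So its area = 311.74 mm². Layer 10 (z = 3.2): the r=7.5 cylinder contributes a regular 24-gon of circumradius 7.5 (area = (24/2)·7.500²·sin(360°/24) = 174.70 mm²); the r=10 cylinder at (10.5, 1.5) gives a regular 24-gon of circumradius 10 (constant along its height) (area = (24/2)·10.000²·sin(360°/24) = 310.58 mm²); the cone at (3.5, -3) contributes a regular 24-gon of circumradius 2.967 (interpolated between r1=3 and r2=2 at t=0.033) (area = (24/2)·2.967²·sin(360°/24) = 27.33 mm²); Combining (union): the regions partially overlap — summed areas 512.62 mm² minus the doubly-counted overlap 91.54 mm² gives 421.08 mm² — area = 421.08 mm². So its area = 421.08 mm². Layer 10 is larger (421.08 vs 311.74 mm²).

layer 10 (z = 3.2 mm)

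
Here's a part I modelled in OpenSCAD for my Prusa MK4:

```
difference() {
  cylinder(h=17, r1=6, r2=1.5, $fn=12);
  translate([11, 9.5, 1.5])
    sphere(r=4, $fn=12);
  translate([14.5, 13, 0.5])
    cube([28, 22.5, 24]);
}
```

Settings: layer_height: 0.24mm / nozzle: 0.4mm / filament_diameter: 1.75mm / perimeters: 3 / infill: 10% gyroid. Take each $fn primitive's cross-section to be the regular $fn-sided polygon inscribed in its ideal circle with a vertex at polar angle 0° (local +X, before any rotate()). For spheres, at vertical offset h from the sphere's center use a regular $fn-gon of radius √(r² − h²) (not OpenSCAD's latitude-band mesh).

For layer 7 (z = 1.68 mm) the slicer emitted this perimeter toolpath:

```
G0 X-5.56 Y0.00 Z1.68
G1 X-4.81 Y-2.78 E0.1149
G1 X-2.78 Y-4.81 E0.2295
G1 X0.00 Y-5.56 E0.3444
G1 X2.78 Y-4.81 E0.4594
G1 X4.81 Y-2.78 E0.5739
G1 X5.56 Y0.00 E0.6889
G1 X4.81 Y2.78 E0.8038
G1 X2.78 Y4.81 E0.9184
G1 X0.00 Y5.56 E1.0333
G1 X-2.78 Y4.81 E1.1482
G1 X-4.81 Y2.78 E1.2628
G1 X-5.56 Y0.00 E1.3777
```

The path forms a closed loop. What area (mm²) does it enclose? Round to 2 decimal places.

92.64 mm²

Apply the shoelace formula to the sequence of (X, Y) vertices; enclosed area = 92.64 mm².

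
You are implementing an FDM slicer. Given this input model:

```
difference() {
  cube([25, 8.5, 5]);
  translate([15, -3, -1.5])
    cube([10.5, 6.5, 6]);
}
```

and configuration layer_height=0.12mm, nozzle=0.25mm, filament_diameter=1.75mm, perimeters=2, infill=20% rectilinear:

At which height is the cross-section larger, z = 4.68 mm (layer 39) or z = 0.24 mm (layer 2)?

layer 39 (z = 4.68 mm)

Layer 39 (z = 4.68): the cube is present — its section is the full 25×8.5 rectangle (area 212.50 mm²); the cube at (15, -3) is absent (z outside [-1.5, 4.5]); Taking the first minus the rest: none of the subtracted shapes is present at this height, so the 25×8.5 cube is unchanged — area = 212.50 mm². So its area = 212.50 mm². Layer 2 (z = 0.24): the 25×8.5 cube contributes its full rectangle (area 212.50 mm²); the cube at (15, -3) (footprint 10.5×6.5) is included at this height (area 68.25 mm²); After the difference (first − rest): starting from the 25×8.5 cube (212.50 mm²), the 10.5×6.5 cube at (15, -3) partially overlaps it — only the 35.00 mm² overlap (of its 68.25 mm²) is removed, clipping the outline — area = 177.50 mm². So its area = 177.50 mm². Layer 39 is larger (212.50 vs 177.50 mm²).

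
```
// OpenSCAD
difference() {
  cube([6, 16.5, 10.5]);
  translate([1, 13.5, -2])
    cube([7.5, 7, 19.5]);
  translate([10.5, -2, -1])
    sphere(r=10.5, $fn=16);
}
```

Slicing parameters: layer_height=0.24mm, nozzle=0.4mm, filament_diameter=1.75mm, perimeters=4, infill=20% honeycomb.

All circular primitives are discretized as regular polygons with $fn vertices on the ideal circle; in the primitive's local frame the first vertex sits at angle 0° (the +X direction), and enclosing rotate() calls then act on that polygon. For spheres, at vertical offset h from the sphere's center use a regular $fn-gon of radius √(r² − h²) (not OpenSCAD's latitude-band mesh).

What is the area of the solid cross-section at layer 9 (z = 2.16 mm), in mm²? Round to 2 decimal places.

At z = 2.16 mm: the cube (footprint 6×16.5) is included at this height (area 99.00 mm²); the cube at (1, 13.5) is present — its section is the full 7.5×7 rectangle (area 52.50 mm²); the r=10.5 sphere at (10.5, -2) slices to a regular 16-gon of circumradius 10.013 (√(r²−h²) with h=3.16 from center) (area = (16/2)·10.013²·sin(360°/16) = 306.96 mm²); Taking the first minus the rest: starting from the 6×16.5 cube (99.00 mm²), the 7.5×7 cube at (1, 13.5) partially overlaps it — only the 15.00 mm² overlap (of its 52.50 mm²) is removed, clipping the outline; the r=10.5 sphere at (10.5, -2) partially overlaps it — only the 23.17 mm² overlap (of its 306.96 mm²) is removed, clipping the outline — area = 60.83 mm². Overall, the cross-section is a single solid region. Net area = 60.83 mm².

60.83 mm²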